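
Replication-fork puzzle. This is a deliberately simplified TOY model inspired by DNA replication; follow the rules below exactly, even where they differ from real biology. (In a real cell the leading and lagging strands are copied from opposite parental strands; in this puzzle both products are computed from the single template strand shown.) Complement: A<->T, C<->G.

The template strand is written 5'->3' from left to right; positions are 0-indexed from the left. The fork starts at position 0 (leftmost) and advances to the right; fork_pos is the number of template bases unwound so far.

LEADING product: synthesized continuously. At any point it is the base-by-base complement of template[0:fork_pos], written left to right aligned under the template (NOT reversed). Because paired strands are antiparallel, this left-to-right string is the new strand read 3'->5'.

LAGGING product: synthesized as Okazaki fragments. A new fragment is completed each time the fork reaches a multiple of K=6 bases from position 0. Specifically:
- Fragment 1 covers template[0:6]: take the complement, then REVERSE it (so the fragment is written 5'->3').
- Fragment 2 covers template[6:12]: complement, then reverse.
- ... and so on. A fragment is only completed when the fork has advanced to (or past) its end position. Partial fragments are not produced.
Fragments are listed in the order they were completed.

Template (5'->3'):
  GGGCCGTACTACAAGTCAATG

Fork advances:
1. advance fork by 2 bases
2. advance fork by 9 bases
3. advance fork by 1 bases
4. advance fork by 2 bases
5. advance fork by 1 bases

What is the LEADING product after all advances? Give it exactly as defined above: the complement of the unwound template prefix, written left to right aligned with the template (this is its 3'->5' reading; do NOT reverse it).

Step 1: advance 2 -> fork_pos = 0 + 2 = 2.
Step 2: advance 9 -> fork_pos = 2 + 9 = 11.
Step 3: advance 1 -> fork_pos = 11 + 1 = 12.
Step 4: advance 2 -> fork_pos = 12 + 2 = 14.
Step 5: advance 1 -> fork_pos = 14 + 1 = 15.
Unwound prefix: template[0:15] = GGGCCGTACTACAAG
Complement it base by base (A<->T, C<->G), keeping left-to-right order:
  [0:5] GGGCC -> CCCGG
  [5:10] GTACT -> CATGA
  [10:15] ACAAG -> TGTTC
Concatenate: CCCGGCATGATGTTC (length 15; written aligned with the template, i.e. 3'->5').

Answer: CCCGGCATGATGTTC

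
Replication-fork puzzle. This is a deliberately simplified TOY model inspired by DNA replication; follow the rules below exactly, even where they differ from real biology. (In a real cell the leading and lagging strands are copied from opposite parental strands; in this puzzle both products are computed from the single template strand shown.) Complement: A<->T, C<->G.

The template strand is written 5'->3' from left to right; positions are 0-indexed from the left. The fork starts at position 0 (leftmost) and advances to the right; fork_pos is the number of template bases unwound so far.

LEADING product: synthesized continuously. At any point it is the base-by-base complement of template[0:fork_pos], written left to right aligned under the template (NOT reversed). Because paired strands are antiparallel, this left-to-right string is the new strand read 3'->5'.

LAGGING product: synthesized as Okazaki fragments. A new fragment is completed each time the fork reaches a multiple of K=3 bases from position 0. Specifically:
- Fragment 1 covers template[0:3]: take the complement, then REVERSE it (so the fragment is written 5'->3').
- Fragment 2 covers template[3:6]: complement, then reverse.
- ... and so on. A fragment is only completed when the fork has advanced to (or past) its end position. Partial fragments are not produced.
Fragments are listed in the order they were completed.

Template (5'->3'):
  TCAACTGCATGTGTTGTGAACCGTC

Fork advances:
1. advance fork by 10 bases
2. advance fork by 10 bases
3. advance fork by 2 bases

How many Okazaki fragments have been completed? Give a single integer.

Step 1: advance 10 -> fork_pos = 0 + 10 = 10. Reached multiple(s) of 3: 3, 6, 9 -> fragments 1-3 completed (3 total).
Step 2: advance 10 -> fork_pos = 10 + 10 = 20. Reached multiple(s) of 3: 12, 15, 18 -> fragments 4-6 completed (6 total).
Step 3: advance 2 -> fork_pos = 20 + 2 = 22. Reached multiple(s) of 3: 21 -> fragment 7 completed (7 total).
Check: final fork_pos = 22; the multiples of 3 that are <= 22 are 3..21 -> 22 // 3 = 7 completed fragment(s).

Answer: 7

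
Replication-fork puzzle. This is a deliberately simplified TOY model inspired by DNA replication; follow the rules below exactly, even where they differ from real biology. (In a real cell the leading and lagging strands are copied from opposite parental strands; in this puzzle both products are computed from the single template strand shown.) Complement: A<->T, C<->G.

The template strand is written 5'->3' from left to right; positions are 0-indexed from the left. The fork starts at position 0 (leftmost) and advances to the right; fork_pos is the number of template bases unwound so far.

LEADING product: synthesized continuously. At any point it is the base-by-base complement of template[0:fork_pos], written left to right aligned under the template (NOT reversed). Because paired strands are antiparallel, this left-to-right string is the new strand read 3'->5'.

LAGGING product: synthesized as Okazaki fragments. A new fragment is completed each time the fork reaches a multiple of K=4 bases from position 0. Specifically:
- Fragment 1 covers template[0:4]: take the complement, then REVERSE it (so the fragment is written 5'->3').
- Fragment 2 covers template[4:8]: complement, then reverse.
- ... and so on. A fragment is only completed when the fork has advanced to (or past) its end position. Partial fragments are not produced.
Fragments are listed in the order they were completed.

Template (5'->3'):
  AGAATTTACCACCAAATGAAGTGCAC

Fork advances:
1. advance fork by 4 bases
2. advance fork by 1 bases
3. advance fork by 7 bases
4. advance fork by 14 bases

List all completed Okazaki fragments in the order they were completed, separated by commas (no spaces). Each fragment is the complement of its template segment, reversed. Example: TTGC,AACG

Step 1: advance 4 -> fork_pos = 0 + 4 = 4. Reached multiple(s) of 4: 4 -> fragment 1 completed (1 total).
Step 2: advance 1 -> fork_pos = 4 + 1 = 5. Next multiple of 4 is 8 (not reached); still 1 fragment(s).
Step 3: advance 7 -> fork_pos = 5 + 7 = 12. Reached multiple(s) of 4: 8, 12 -> fragments 2-3 completed (3 total).
Step 4: advance 14 -> fork_pos = 12 + 14 = 26. Reached multiple(s) of 4: 16, 20, 24 -> fragments 4-6 completed (6 total).
Final fork_pos = 26, so 6 fragment(s) are complete. Build each: template segment -> complement -> reverse.
Fragment 1: template[0:4] = AGAA -> complement TCTT -> reversed TTCT
Fragment 2: template[4:8] = TTTA -> complement AAAT -> reversed TAAA
Fragment 3: template[8:12] = CCAC -> complement GGTG -> reversed GTGG
Fragment 4: template[12:16] = CAAA -> complement GTTT -> reversed TTTG
Fragment 5: template[16:20] = TGAA -> complement ACTT -> reversed TTCA
Fragment 6: template[20:24] = GTGC -> complement CACG -> reversed GCAC

Answer: TTCT,TAAA,GTGG,TTTG,TTCA,GCAC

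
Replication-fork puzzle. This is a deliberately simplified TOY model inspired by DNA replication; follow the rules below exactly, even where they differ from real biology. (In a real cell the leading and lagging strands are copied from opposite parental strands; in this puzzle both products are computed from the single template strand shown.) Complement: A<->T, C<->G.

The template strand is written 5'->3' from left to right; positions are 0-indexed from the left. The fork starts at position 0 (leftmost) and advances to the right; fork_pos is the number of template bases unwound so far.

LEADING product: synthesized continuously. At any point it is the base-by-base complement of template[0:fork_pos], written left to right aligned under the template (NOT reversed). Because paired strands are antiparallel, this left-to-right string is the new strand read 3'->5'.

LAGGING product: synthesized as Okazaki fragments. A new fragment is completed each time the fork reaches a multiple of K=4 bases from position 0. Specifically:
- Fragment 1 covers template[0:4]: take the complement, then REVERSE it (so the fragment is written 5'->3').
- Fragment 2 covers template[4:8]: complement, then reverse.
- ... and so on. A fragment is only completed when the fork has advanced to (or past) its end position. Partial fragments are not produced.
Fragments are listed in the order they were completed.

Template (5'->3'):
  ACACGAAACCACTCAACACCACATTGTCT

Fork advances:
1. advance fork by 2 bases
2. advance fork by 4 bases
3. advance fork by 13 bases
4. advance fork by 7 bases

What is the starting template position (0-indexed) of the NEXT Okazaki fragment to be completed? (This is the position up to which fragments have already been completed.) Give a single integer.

Answer: 24

Derivation:
Step 1: advance 2 -> fork_pos = 0 + 2 = 2. Next multiple of 4 is 4 (not reached); still 0 fragment(s).
Step 2: advance 4 -> fork_pos = 2 + 4 = 6. Reached multiple(s) of 4: 4 -> fragment 1 completed (1 total).
Step 3: advance 13 -> fork_pos = 6 + 13 = 19. Reached multiple(s) of 4: 8, 12, 16 -> fragments 2-4 completed (4 total).
Step 4: advance 7 -> fork_pos = 19 + 7 = 26. Reached multiple(s) of 4: 20, 24 -> fragments 5-6 completed (6 total).
6 fragment(s) completed, covering template[0:24] (6 x 4 = 24). The next fragment, fragment 7, covers template[24:28], so it starts at position 24.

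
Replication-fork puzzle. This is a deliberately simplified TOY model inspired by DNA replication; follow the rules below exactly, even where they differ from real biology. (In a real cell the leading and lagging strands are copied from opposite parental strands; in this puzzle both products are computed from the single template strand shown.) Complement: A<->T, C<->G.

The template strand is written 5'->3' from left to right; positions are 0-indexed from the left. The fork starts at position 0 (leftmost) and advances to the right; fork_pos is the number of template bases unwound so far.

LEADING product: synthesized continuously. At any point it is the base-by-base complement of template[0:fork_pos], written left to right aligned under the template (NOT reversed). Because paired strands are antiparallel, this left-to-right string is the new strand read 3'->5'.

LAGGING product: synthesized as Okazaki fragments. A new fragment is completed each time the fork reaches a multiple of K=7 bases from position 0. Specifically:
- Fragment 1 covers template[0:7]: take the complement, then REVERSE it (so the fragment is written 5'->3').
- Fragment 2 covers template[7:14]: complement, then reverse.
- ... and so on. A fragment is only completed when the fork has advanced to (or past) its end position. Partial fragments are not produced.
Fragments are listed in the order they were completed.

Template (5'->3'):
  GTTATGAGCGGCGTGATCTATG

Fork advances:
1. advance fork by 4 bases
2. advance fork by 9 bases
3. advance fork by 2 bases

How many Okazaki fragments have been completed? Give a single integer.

Step 1: advance 4 -> fork_pos = 0 + 4 = 4. Next multiple of 7 is 7 (not reached); still 0 fragment(s).
Step 2: advance 9 -> fork_pos = 4 + 9 = 13. Reached multiple(s) of 7: 7 -> fragment 1 completed (1 total).
Step 3: advance 2 -> fork_pos = 13 + 2 = 15. Reached multiple(s) of 7: 14 -> fragment 2 completed (2 total).
Check: final fork_pos = 15; the multiples of 7 that are <= 15 are 7..14 -> 15 // 7 = 2 completed fragment(s).

Answer: 2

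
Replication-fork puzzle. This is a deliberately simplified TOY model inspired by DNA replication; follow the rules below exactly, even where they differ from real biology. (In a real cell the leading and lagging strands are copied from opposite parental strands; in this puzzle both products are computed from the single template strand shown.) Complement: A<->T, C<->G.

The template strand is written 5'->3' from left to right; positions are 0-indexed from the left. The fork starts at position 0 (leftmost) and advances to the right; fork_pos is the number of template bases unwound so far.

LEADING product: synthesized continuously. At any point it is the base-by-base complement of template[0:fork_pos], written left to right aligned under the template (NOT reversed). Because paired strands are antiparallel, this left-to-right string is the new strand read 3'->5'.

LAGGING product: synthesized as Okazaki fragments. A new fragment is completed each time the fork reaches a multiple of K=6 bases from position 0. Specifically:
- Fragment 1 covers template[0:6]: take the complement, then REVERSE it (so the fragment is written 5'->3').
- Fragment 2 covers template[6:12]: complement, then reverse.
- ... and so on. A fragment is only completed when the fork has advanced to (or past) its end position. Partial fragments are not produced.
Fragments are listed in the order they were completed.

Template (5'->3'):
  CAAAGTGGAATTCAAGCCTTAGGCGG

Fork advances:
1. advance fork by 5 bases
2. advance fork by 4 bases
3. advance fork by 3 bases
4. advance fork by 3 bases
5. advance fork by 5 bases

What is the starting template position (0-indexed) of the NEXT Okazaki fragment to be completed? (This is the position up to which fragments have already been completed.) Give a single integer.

Answer: 18

Derivation:
Step 1: advance 5 -> fork_pos = 0 + 5 = 5. Next multiple of 6 is 6 (not reached); still 0 fragment(s).
Step 2: advance 4 -> fork_pos = 5 + 4 = 9. Reached multiple(s) of 6: 6 -> fragment 1 completed (1 total).
Step 3: advance 3 -> fork_pos = 9 + 3 = 12. Reached multiple(s) of 6: 12 -> fragment 2 completed (2 total).
Step 4: advance 3 -> fork_pos = 12 + 3 = 15. Next multiple of 6 is 18 (not reached); still 2 fragment(s).
Step 5: advance 5 -> fork_pos = 15 + 5 = 20. Reached multiple(s) of 6: 18 -> fragment 3 completed (3 total).
3 fragment(s) completed, covering template[0:18] (3 x 6 = 18). The next fragment, fragment 4, covers template[18:24], so it starts at position 18.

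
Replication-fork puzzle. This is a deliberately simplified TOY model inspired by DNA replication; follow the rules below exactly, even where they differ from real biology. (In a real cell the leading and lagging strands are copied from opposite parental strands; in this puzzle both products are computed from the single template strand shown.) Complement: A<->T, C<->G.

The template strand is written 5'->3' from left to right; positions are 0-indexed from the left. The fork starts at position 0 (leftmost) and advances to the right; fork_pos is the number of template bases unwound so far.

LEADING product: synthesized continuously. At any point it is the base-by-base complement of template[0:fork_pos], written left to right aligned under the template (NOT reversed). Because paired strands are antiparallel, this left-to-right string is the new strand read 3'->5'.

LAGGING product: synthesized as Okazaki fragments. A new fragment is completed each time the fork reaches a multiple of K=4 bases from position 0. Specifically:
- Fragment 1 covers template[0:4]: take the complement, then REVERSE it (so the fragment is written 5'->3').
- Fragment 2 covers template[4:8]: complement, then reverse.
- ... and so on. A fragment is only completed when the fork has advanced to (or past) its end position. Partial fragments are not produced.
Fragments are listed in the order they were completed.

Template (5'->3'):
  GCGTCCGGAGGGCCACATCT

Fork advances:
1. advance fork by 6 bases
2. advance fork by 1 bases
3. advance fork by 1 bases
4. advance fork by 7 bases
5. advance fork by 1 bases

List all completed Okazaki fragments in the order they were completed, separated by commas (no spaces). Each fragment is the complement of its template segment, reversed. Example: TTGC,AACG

Step 1: advance 6 -> fork_pos = 0 + 6 = 6. Reached multiple(s) of 4: 4 -> fragment 1 completed (1 total).
Step 2: advance 1 -> fork_pos = 6 + 1 = 7. Next multiple of 4 is 8 (not reached); still 1 fragment(s).
Step 3: advance 1 -> fork_pos = 7 + 1 = 8. Reached multiple(s) of 4: 8 -> fragment 2 completed (2 total).
Step 4: advance 7 -> fork_pos = 8 + 7 = 15. Reached multiple(s) of 4: 12 -> fragment 3 completed (3 total).
Step 5: advance 1 -> fork_pos = 15 + 1 = 16. Reached multiple(s) of 4: 16 -> fragment 4 completed (4 total).
Final fork_pos = 16, so 4 fragment(s) are complete. Build each: template segment -> complement -> reverse.
Fragment 1: template[0:4] = GCGT -> complement CGCA -> reversed ACGC
Fragment 2: template[4:8] = CCGG -> complement GGCC -> reversed CCGG
Fragment 3: template[8:12] = AGGG -> complement TCCC -> reversed CCCT
Fragment 4: template[12:16] = CCAC -> complement GGTG -> reversed GTGG

Answer: ACGC,CCGG,CCCT,GTGG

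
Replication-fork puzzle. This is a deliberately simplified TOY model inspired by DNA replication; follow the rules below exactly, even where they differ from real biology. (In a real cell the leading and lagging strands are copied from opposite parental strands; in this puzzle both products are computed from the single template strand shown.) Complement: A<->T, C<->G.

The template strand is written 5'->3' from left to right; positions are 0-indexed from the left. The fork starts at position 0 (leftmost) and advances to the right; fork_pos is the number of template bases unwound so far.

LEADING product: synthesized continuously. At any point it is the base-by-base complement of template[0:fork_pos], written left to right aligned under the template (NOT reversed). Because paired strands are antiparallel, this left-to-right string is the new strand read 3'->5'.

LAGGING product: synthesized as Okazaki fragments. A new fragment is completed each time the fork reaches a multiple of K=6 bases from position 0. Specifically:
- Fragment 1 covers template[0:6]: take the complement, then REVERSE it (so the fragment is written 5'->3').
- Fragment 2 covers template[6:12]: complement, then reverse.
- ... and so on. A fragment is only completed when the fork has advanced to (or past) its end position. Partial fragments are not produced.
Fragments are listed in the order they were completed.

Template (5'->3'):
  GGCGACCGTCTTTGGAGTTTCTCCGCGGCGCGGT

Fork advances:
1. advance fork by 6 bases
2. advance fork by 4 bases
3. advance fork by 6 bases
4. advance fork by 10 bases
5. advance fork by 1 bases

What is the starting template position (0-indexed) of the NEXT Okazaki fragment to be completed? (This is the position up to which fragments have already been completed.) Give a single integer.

Answer: 24

Derivation:
Step 1: advance 6 -> fork_pos = 0 + 6 = 6. Reached multiple(s) of 6: 6 -> fragment 1 completed (1 total).
Step 2: advance 4 -> fork_pos = 6 + 4 = 10. Next multiple of 6 is 12 (not reached); still 1 fragment(s).
Step 3: advance 6 -> fork_pos = 10 + 6 = 16. Reached multiple(s) of 6: 12 -> fragment 2 completed (2 total).
Step 4: advance 10 -> fork_pos = 16 + 10 = 26. Reached multiple(s) of 6: 18, 24 -> fragments 3-4 completed (4 total).
Step 5: advance 1 -> fork_pos = 26 + 1 = 27. Next multiple of 6 is 30 (not reached); still 4 fragment(s).
4 fragment(s) completed, covering template[0:24] (4 x 6 = 24). The next fragment, fragment 5, covers template[24:30], so it starts at position 24.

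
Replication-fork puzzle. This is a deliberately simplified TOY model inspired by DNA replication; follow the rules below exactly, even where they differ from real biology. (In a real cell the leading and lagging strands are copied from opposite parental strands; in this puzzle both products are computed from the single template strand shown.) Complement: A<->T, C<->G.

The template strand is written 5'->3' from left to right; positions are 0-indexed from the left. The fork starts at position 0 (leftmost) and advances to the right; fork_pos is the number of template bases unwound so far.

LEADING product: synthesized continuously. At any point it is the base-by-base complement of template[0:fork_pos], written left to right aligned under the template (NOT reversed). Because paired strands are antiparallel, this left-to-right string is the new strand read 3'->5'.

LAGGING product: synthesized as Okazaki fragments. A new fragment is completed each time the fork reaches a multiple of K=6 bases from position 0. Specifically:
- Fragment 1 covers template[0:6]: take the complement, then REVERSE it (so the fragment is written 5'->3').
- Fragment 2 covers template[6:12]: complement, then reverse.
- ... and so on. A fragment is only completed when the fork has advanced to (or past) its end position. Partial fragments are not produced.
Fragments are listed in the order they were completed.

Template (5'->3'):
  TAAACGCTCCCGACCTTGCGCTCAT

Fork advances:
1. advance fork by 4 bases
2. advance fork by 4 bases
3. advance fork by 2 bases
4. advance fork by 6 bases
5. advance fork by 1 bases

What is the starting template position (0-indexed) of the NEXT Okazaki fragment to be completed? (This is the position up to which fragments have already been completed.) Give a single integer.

Answer: 12

Derivation:
Step 1: advance 4 -> fork_pos = 0 + 4 = 4. Next multiple of 6 is 6 (not reached); still 0 fragment(s).
Step 2: advance 4 -> fork_pos = 4 + 4 = 8. Reached multiple(s) of 6: 6 -> fragment 1 completed (1 total).
Step 3: advance 2 -> fork_pos = 8 + 2 = 10. Next multiple of 6 is 12 (not reached); still 1 fragment(s).
Step 4: advance 6 -> fork_pos = 10 + 6 = 16. Reached multiple(s) of 6: 12 -> fragment 2 completed (2 total).
Step 5: advance 1 -> fork_pos = 16 + 1 = 17. Next multiple of 6 is 18 (not reached); still 2 fragment(s).
2 fragment(s) completed, covering template[0:12] (2 x 6 = 12). The next fragment, fragment 3, covers template[12:18], so it starts at position 12.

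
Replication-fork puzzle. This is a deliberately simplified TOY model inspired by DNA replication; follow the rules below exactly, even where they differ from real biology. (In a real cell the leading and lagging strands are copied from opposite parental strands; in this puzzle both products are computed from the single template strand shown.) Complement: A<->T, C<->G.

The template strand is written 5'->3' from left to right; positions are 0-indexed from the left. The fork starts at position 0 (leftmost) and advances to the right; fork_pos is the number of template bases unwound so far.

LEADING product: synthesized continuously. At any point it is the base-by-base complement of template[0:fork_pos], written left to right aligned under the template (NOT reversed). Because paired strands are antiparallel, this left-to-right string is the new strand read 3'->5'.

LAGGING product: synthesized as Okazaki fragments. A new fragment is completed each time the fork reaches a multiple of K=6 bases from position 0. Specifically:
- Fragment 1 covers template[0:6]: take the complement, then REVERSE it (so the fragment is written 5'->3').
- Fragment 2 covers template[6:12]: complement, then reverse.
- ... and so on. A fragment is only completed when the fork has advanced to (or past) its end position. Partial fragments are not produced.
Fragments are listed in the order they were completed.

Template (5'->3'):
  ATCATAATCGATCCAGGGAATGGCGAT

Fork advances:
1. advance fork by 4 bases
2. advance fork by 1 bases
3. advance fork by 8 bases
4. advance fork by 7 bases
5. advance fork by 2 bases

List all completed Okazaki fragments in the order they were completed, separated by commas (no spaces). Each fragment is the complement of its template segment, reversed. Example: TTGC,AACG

Answer: TATGAT,ATCGAT,CCCTGG

Derivation:
Step 1: advance 4 -> fork_pos = 0 + 4 = 4. Next multiple of 6 is 6 (not reached); still 0 fragment(s).
Step 2: advance 1 -> fork_pos = 4 + 1 = 5. Next multiple of 6 is 6 (not reached); still 0 fragment(s).
Step 3: advance 8 -> fork_pos = 5 + 8 = 13. Reached multiple(s) of 6: 6, 12 -> fragments 1-2 completed (2 total).
Step 4: advance 7 -> fork_pos = 13 + 7 = 20. Reached multiple(s) of 6: 18 -> fragment 3 completed (3 total).
Step 5: advance 2 -> fork_pos = 20 + 2 = 22. Next multiple of 6 is 24 (not reached); still 3 fragment(s).
Final fork_pos = 22, so 3 fragment(s) are complete. Build each: template segment -> complement -> reverse.
Fragment 1: template[0:6] = ATCATA -> complement TAGTAT -> reversed TATGAT
Fragment 2: template[6:12] = ATCGAT -> complement TAGCTA -> reversed ATCGAT
Fragment 3: template[12:18] = CCAGGG -> complement GGTCCC -> reversed CCCTGG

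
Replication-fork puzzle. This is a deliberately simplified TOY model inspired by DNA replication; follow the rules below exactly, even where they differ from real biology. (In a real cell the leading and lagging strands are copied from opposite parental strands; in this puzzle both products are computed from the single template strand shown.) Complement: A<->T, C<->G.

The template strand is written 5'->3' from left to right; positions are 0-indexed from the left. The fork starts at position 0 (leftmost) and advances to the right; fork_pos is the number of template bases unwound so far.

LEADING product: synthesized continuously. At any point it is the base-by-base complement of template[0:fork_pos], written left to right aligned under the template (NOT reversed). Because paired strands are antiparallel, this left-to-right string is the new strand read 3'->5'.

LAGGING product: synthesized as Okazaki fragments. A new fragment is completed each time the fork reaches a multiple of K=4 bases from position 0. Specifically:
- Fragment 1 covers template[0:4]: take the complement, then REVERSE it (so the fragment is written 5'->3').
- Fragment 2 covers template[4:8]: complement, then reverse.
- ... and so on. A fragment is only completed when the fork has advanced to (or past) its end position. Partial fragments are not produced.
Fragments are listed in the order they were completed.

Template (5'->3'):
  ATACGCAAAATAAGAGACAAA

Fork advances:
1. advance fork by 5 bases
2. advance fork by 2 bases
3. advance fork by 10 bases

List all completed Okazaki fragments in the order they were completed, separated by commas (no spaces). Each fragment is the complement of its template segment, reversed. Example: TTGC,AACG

Step 1: advance 5 -> fork_pos = 0 + 5 = 5. Reached multiple(s) of 4: 4 -> fragment 1 completed (1 total).
Step 2: advance 2 -> fork_pos = 5 + 2 = 7. Next multiple of 4 is 8 (not reached); still 1 fragment(s).
Step 3: advance 10 -> fork_pos = 7 + 10 = 17. Reached multiple(s) of 4: 8, 12, 16 -> fragments 2-4 completed (4 total).
Final fork_pos = 17, so 4 fragment(s) are complete. Build each: template segment -> complement -> reverse.
Fragment 1: template[0:4] = ATAC -> complement TATG -> reversed GTAT
Fragment 2: template[4:8] = GCAA -> complement CGTT -> reversed TTGC
Fragment 3: template[8:12] = AATA -> complement TTAT -> reversed TATT
Fragment 4: template[12:16] = AGAG -> complement TCTC -> reversed CTCT

Answer: GTAT,TTGC,TATT,CTCT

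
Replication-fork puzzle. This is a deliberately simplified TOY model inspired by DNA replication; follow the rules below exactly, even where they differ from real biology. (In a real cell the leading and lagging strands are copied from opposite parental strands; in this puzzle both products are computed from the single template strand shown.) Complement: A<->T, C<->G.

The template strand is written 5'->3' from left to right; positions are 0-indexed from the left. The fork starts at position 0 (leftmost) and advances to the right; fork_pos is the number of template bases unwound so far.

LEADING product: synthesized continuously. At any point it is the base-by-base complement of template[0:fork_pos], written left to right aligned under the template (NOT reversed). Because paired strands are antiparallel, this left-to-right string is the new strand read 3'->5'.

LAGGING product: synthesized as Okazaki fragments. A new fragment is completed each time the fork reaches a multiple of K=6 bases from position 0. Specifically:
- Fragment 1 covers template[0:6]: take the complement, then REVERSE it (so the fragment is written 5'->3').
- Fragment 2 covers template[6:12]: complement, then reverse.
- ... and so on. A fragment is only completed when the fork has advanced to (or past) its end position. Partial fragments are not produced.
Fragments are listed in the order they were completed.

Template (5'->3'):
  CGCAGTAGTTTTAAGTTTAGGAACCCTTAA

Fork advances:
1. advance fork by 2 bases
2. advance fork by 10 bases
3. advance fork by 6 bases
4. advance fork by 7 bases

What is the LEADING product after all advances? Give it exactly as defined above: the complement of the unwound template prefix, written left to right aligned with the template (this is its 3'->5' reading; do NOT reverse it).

Step 1: advance 2 -> fork_pos = 0 + 2 = 2.
Step 2: advance 10 -> fork_pos = 2 + 10 = 12.
Step 3: advance 6 -> fork_pos = 12 + 6 = 18.
Step 4: advance 7 -> fork_pos = 18 + 7 = 25.
Unwound prefix: template[0:25] = CGCAGTAGTTTTAAGTTTAGGAACC
Complement it base by base (A<->T, C<->G), keeping left-to-right order:
  [0:5] CGCAG -> GCGTC
  [5:10] TAGTT -> ATCAA
  [10:15] TTAAG -> AATTC
  [15:20] TTTAG -> AAATC
  [20:25] GAACC -> CTTGG
Concatenate: GCGTCATCAAAATTCAAATCCTTGG (length 25; written aligned with the template, i.e. 3'->5').

Answer: GCGTCATCAAAATTCAAATCCTTGG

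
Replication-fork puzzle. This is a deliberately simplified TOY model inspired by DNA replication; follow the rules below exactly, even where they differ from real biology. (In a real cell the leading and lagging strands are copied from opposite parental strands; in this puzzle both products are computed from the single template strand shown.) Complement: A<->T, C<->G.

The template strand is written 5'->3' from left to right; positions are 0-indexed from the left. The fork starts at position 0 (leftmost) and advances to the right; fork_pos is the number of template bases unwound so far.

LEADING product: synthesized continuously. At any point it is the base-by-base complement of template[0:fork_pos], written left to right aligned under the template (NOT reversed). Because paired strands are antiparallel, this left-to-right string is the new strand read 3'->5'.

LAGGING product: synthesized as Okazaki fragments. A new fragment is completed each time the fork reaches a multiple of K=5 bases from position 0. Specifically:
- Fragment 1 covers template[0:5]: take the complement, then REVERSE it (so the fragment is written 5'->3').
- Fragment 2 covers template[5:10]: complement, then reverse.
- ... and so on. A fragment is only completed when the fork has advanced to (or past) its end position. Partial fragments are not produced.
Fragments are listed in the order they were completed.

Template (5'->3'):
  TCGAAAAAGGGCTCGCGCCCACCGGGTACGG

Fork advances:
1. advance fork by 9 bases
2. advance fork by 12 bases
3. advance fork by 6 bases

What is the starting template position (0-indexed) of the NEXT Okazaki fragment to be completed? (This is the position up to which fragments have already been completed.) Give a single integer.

Step 1: advance 9 -> fork_pos = 0 + 9 = 9. Reached multiple(s) of 5: 5 -> fragment 1 completed (1 total).
Step 2: advance 12 -> fork_pos = 9 + 12 = 21. Reached multiple(s) of 5: 10, 15, 20 -> fragments 2-4 completed (4 total).
Step 3: advance 6 -> fork_pos = 21 + 6 = 27. Reached multiple(s) of 5: 25 -> fragment 5 completed (5 total).
5 fragment(s) completed, covering template[0:25] (5 x 5 = 25). The next fragment, fragment 6, covers template[25:30], so it starts at position 25.

Answer: 25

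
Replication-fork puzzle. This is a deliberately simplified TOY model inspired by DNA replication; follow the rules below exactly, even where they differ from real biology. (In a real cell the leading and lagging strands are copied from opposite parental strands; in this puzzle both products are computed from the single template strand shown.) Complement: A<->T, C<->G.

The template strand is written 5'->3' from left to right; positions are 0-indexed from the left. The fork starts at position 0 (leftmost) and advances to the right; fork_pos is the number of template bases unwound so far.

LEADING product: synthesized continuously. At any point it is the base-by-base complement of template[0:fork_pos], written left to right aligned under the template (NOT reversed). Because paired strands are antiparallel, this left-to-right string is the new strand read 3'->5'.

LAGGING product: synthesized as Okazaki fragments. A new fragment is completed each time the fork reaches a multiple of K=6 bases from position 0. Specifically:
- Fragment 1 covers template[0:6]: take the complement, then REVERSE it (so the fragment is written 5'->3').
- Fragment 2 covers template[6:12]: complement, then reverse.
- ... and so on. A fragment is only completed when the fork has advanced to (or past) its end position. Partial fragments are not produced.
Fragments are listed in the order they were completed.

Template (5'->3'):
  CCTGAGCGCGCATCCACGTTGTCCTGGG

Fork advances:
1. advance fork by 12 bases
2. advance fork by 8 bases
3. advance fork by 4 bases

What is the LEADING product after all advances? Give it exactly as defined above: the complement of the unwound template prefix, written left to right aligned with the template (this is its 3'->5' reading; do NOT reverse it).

Answer: GGACTCGCGCGTAGGTGCAACAGG

Derivation:
Step 1: advance 12 -> fork_pos = 0 + 12 = 12.
Step 2: advance 8 -> fork_pos = 12 + 8 = 20.
Step 3: advance 4 -> fork_pos = 20 + 4 = 24.
Unwound prefix: template[0:24] = CCTGAGCGCGCATCCACGTTGTCC
Complement it base by base (A<->T, C<->G), keeping left-to-right order:
  [0:5] CCTGA -> GGACT
  [5:10] GCGCG -> CGCGC
  [10:15] CATCC -> GTAGG
  [15:20] ACGTT -> TGCAA
  [20:24] GTCC -> CAGG
Concatenate: GGACTCGCGCGTAGGTGCAACAGG (length 24; written aligned with the template, i.e. 3'->5').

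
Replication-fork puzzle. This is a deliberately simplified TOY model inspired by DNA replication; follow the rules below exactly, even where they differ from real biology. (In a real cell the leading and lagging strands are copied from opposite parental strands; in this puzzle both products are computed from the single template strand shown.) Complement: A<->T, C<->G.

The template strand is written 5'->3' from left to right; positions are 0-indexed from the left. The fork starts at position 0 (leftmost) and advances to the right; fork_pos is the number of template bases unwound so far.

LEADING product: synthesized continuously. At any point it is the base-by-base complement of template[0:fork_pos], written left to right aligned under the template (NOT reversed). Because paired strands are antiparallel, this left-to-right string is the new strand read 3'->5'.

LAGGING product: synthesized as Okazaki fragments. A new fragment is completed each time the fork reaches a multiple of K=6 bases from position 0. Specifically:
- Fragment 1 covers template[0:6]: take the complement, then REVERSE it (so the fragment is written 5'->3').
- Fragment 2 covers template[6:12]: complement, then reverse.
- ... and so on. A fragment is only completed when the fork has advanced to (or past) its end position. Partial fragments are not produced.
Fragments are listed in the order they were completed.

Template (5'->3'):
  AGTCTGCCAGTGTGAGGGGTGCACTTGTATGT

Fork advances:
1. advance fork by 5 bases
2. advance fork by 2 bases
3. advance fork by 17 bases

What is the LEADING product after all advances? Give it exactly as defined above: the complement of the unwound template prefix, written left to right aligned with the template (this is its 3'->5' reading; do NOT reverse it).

Answer: TCAGACGGTCACACTCCCCACGTG

Derivation:
Step 1: advance 5 -> fork_pos = 0 + 5 = 5.
Step 2: advance 2 -> fork_pos = 5 + 2 = 7.
Step 3: advance 17 -> fork_pos = 7 + 17 = 24.
Unwound prefix: template[0:24] = AGTCTGCCAGTGTGAGGGGTGCAC
Complement it base by base (A<->T, C<->G), keeping left-to-right order:
  [0:5] AGTCT -> TCAGA
  [5:10] GCCAG -> CGGTC
  [10:15] TGTGA -> ACACT
  [15:20] GGGGT -> CCCCA
  [20:24] GCAC -> CGTG
Concatenate: TCAGACGGTCACACTCCCCACGTG (length 24; written aligned with the template, i.e. 3'->5').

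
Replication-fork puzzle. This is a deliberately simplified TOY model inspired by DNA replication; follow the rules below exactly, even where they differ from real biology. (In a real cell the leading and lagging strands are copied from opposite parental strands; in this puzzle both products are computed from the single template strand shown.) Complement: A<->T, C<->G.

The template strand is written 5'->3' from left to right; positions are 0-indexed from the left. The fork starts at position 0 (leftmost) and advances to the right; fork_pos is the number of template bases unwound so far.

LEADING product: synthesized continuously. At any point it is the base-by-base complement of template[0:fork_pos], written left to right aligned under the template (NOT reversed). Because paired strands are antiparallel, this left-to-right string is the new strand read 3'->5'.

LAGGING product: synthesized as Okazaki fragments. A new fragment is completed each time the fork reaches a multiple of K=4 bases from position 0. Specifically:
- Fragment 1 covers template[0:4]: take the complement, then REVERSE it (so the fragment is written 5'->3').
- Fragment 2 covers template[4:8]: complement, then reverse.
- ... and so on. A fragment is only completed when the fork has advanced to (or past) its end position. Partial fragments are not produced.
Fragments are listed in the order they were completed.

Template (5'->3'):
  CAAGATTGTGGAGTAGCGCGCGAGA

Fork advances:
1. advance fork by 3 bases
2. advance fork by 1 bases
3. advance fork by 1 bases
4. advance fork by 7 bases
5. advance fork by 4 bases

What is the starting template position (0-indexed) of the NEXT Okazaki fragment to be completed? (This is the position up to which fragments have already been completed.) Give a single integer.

Answer: 16

Derivation:
Step 1: advance 3 -> fork_pos = 0 + 3 = 3. Next multiple of 4 is 4 (not reached); still 0 fragment(s).
Step 2: advance 1 -> fork_pos = 3 + 1 = 4. Reached multiple(s) of 4: 4 -> fragment 1 completed (1 total).
Step 3: advance 1 -> fork_pos = 4 + 1 = 5. Next multiple of 4 is 8 (not reached); still 1 fragment(s).
Step 4: advance 7 -> fork_pos = 5 + 7 = 12. Reached multiple(s) of 4: 8, 12 -> fragments 2-3 completed (3 total).
Step 5: advance 4 -> fork_pos = 12 + 4 = 16. Reached multiple(s) of 4: 16 -> fragment 4 completed (4 total).
4 fragment(s) completed, covering template[0:16] (4 x 4 = 16). The next fragment, fragment 5, covers template[16:20], so it starts at position 16.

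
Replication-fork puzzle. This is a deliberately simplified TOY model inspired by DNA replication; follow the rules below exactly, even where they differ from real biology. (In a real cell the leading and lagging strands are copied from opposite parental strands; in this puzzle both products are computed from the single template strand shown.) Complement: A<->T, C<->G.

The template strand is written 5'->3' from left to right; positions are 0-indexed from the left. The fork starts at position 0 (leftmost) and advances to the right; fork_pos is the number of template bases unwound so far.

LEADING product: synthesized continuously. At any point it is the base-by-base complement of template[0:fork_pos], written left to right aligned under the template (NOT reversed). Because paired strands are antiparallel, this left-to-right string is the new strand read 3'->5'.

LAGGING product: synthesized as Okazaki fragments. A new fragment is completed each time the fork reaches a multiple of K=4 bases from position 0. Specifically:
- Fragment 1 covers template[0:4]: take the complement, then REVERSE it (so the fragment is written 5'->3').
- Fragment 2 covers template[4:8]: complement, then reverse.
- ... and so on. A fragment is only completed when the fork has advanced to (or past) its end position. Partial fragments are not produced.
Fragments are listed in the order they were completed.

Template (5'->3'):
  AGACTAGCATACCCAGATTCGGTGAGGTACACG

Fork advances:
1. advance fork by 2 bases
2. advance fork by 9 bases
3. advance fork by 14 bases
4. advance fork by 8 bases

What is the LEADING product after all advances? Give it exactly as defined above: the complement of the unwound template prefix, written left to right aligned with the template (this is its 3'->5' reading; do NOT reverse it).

Step 1: advance 2 -> fork_pos = 0 + 2 = 2.
Step 2: advance 9 -> fork_pos = 2 + 9 = 11.
Step 3: advance 14 -> fork_pos = 11 + 14 = 25.
Step 4: advance 8 -> fork_pos = 25 + 8 = 33.
Unwound prefix: template[0:33] = AGACTAGCATACCCAGATTCGGTGAGGTACACG
Complement it base by base (A<->T, C<->G), keeping left-to-right order:
  [0:5] AGACT -> TCTGA
  [5:10] AGCAT -> TCGTA
  [10:15] ACCCA -> TGGGT
  [15:20] GATTC -> CTAAG
  [20:25] GGTGA -> CCACT
  [25:30] GGTAC -> CCATG
  [30:33] ACG -> TGC
Concatenate: TCTGATCGTATGGGTCTAAGCCACTCCATGTGC (length 33; written aligned with the template, i.e. 3'->5').

Answer: TCTGATCGTATGGGTCTAAGCCACTCCATGTGC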